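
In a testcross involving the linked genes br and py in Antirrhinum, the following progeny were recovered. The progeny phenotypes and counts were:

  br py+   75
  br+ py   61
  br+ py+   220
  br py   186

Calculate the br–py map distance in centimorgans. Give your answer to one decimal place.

The two most frequent classes, br+ py+ (220) and br py (186), are the parental types, so the F1 was br+ py+ / br py.
The recombinant classes are br+ py and br py+: 61 + 75 = 136.
Recombination frequency = 136/542 = 0.2509 ≈ 25.1%, i.e. 25.1 centimorgans.

25.1 centimorgans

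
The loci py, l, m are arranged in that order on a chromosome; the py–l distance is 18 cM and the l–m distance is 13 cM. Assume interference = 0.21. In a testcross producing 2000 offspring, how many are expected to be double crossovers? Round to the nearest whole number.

37

Map distances give recombination frequencies of 0.180 and 0.130 for the two intervals.
With interference 0.21 (so coincidence = 0.79), expected double-crossover frequency = 0.180 × 0.130 × 0.79 = 0.01849.
Expected number = 0.01849 × 2000 = 36.97 ≈ 37.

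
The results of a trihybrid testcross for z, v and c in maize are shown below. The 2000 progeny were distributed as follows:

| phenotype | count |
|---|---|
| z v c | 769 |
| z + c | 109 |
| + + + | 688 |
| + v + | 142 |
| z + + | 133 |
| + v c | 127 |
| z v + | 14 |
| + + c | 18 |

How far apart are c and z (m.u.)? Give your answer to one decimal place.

The two most frequent reciprocal classes, + + + and z v c, are the parental types, so the F1 was + + + / z v c.
The two rarest classes, + + c and z v +, are the double crossovers. Comparing them with the parentals, only the c allele has switched, so c is the middle locus and the order is v – c – z.
Crossovers in the c–z interval produce the single-crossover classes z + + and + v c (133 + 127 = 260) plus the double crossovers (32).
RF(c–z) = (260 + 32) / 2000 = 292/2000 = 0.1460 → 14.6 m.u.

14.6 m.u.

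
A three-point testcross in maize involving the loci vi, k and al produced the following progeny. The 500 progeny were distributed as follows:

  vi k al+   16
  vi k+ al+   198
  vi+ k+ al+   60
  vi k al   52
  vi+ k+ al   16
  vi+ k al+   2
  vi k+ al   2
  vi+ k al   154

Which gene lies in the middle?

al

The two most frequent reciprocal classes, vi+ k al and vi k+ al+, are the parental types, so the F1 was vi+ k al / vi k+ al+.
The two rarest classes, vi+ k al+ and vi k+ al, are the double crossovers. Comparing them with the parentals, only the al allele has switched, so al is the middle locus and the order is vi – al – k.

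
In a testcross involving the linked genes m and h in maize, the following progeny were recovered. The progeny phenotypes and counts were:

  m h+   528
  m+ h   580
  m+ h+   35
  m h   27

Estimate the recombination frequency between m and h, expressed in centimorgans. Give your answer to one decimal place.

The two most frequent classes, m+ h (580) and m h+ (528), are the parental types, so the F1 was m+ h / m h+.
The recombinant classes are m+ h+ and m h: 35 + 27 = 62.
Recombination frequency = 62/1170 = 0.0530 ≈ 5.3%, i.e. 5.3 centimorgans.

5.3 centimorgans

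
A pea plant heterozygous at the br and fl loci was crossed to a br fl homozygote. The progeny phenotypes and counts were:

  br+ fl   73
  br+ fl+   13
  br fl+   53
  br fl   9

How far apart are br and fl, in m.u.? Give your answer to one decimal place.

The two most frequent classes, br+ fl (73) and br fl+ (53), are the parental types, so the F1 was br+ fl / br fl+.
The recombinant classes are br+ fl+ and br fl: 13 + 9 = 22.
Recombination frequency = 22/148 = 0.1486 ≈ 14.9%, i.e. 14.9 m.u.

14.9 m.u.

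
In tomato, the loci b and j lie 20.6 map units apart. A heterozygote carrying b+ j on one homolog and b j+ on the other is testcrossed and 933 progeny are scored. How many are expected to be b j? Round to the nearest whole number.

96

A map distance of 20.6 map units corresponds to a recombination frequency of 0.206.
The F1 is b+ j / b j+, so b j is a recombinant gamete class with expected frequency r/2 = 0.206/2 = 0.1030.
Expected number = 0.1030 × 933 = 96.10 ≈ 96.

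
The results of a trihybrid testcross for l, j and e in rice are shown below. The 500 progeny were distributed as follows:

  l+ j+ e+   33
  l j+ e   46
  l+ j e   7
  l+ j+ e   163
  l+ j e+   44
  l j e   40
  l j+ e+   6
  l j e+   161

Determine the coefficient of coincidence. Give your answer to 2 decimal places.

The two most frequent reciprocal classes, l+ j+ e and l j e+, are the parental types, so the F1 was l+ j+ e / l j e+.
The two rarest classes, l+ j e and l j+ e+, are the double crossovers. Comparing them with the parentals, only the j allele has switched, so j is the middle locus and the order is e – j – l.
e–j: (73 + 13)/500 = 0.1720; j–l: (90 + 13)/500 = 0.2060.
Expected DCO frequency = 0.1720 × 0.2060 ≈ 0.03543; observed = 13/500 ≈ 0.02600.
Coefficient of coincidence = 0.02600/0.03543 ≈ 0.73.

0.73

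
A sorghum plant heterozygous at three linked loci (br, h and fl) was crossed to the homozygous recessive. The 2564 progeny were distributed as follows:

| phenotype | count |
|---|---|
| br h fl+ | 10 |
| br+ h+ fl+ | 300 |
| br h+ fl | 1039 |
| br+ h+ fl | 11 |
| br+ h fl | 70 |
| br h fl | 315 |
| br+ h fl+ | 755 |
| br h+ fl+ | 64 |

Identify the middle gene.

br

The two most frequent reciprocal classes, br+ h fl+ and br h+ fl, are the parental types, so the F1 was br+ h fl+ / br h+ fl.
The two rarest classes, br h fl+ and br+ h+ fl, are the double crossovers. Comparing them with the parentals, only the br allele has switched, so br is the middle locus and the order is fl – br – h.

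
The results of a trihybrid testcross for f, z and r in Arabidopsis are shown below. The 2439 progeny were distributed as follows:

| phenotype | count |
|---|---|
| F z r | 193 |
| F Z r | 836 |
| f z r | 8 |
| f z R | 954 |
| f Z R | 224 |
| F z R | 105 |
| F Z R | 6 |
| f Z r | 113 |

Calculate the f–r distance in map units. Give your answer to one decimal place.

The two most frequent reciprocal classes, F Z r and f z R, are the parental types, so the F1 was F Z r / f z R.
The two rarest classes, F Z R and f z r, are the double crossovers. Comparing them with the parentals, only the r allele has switched, so r is the middle locus and the order is f – r – z.
Crossovers in the f–r interval produce the single-crossover classes f Z r and F z R (113 + 105 = 218) plus the double crossovers (14).
RF(f–r) = (218 + 14) / 2439 = 232/2439 = 0.0951 → 9.5 map units.

9.5 map units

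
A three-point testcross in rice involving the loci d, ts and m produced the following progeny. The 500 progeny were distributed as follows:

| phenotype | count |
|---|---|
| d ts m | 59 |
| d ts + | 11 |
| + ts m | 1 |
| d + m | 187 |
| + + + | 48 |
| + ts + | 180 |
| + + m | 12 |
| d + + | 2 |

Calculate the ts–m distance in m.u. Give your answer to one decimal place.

22.0 m.u.

The two most frequent reciprocal classes, + ts + and d + m, are the parental types, so the F1 was + ts + / d + m.
The two rarest classes, + ts m and d + +, are the double crossovers. Comparing them with the parentals, only the m allele has switched, so m is the middle locus and the order is d – m – ts.
Crossovers in the m–ts interval produce the single-crossover classes + + + and d ts m (48 + 59 = 107) plus the double crossovers (3).
RF(m–ts) = (107 + 3) / 500 = 110/500 = 0.2200 → 22.0 m.u.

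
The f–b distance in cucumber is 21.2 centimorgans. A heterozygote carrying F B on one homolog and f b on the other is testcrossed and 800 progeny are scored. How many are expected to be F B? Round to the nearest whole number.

A map distance of 21.2 centimorgans corresponds to a recombination frequency of 0.212.
The F1 is F B / f b, so F B is a parental gamete class with expected frequency (1 − r)/2 = 0.788/2 = 0.3940.
Expected number = 0.3940 × 800 = 315.20 ≈ 315.

315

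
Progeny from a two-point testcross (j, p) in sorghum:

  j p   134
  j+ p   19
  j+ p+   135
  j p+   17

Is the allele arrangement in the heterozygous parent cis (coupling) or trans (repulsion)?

cis

The two most frequent classes are j+ p+ (135) and j p (134); these are the parental (non-recombinant) types.
So the F1 carried j+ p+ on one chromosome and j p on the other — the recessive alleles are on the same chromosome (cis / coupling).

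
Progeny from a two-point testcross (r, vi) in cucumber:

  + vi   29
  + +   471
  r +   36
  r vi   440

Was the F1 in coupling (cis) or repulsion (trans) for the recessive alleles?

cis

The two most frequent classes are + + (471) and r vi (440); these are the parental (non-recombinant) types.
So the F1 carried + + on one chromosome and r vi on the other — the recessive alleles are on the same chromosome (cis / coupling).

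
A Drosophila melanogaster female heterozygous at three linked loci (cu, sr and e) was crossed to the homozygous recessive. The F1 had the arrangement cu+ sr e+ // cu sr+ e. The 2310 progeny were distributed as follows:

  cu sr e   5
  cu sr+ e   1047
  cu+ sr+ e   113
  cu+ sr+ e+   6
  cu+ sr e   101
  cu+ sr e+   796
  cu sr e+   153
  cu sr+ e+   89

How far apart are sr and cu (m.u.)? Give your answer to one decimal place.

The two rarest classes, cu+ sr+ e+ and cu sr e, are the double crossovers. Comparing them with the parentals, only the sr allele has switched, so sr is the middle locus and the order is e – sr – cu.
Crossovers in the sr–cu interval produce the single-crossover classes cu sr e+ and cu+ sr+ e (153 + 113 = 266) plus the double crossovers (11).
RF(sr–cu) = (266 + 11) / 2310 = 277/2310 = 0.1199 → 12.0 m.u.

12.0 m.u.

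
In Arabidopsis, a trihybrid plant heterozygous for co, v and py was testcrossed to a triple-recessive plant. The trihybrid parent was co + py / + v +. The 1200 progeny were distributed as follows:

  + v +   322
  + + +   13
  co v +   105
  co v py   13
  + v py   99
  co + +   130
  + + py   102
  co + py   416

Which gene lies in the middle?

The two rarest classes, co v py and + + +, are the double crossovers. Comparing them with the parentals, only the v allele has switched, so v is the middle locus and the order is co – v – py.

v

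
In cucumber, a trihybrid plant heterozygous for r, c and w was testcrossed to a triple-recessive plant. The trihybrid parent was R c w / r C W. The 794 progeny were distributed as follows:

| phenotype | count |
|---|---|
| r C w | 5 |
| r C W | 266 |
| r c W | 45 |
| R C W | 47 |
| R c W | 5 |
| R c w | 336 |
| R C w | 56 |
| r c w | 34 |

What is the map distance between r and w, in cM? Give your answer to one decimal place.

The two rarest classes, R c W and r C w, are the double crossovers. Comparing them with the parentals, only the w allele has switched, so w is the middle locus and the order is r – w – c.
Crossovers in the r–w interval produce the single-crossover classes r c w and R C W (34 + 47 = 81) plus the double crossovers (10).
RF(r–w) = (81 + 10) / 794 = 91/794 = 0.1146 → 11.5 cM.

11.5 cM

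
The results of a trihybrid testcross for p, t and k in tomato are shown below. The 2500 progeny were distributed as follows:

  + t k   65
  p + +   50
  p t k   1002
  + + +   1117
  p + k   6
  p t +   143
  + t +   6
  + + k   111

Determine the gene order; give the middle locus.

t

The two most frequent reciprocal classes, + + + and p t k, are the parental types, so the F1 was + + + / p t k.
The two rarest classes, + t + and p + k, are the double crossovers. Comparing them with the parentals, only the t allele has switched, so t is the middle locus and the order is k – t – p.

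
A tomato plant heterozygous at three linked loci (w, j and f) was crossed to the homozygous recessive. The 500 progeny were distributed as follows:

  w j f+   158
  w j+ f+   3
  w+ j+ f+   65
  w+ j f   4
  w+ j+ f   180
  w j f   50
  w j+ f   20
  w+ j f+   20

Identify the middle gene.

j

The two most frequent reciprocal classes, w+ j+ f and w j f+, are the parental types, so the F1 was w+ j+ f / w j f+.
The two rarest classes, w+ j f and w j+ f+, are the double crossovers. Comparing them with the parentals, only the j allele has switched, so j is the middle locus and the order is f – j – w.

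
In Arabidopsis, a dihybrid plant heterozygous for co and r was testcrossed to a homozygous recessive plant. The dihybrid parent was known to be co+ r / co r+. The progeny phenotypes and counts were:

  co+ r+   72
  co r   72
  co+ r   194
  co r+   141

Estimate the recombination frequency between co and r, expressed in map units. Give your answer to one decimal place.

30.1 map units

The recombinant classes are co+ r+ and co r: 72 + 72 = 144.
Recombination frequency = 144/479 = 0.3006 ≈ 30.1%, i.e. 30.1 map units.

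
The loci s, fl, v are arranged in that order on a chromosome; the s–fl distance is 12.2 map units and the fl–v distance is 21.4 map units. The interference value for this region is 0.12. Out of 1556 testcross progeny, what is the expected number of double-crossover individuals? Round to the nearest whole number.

36

Map distances give recombination frequencies of 0.122 and 0.214 for the two intervals.
With interference 0.12 (so coincidence = 0.88), expected double-crossover frequency = 0.122 × 0.214 × 0.88 = 0.02298.
Expected number = 0.02298 × 1556 = 35.75 ≈ 36.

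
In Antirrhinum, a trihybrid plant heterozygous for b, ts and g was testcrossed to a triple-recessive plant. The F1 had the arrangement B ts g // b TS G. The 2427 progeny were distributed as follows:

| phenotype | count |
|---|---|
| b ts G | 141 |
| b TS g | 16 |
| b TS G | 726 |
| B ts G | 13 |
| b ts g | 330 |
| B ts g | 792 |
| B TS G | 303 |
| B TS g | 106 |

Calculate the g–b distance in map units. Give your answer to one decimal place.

27.3 map units

The two rarest classes, B ts G and b TS g, are the double crossovers. Comparing them with the parentals, only the g allele has switched, so g is the middle locus and the order is b – g – ts.
Crossovers in the b–g interval produce the single-crossover classes b ts g and B TS G (330 + 303 = 633) plus the double crossovers (29).
RF(b–g) = (633 + 29) / 2427 = 662/2427 = 0.2728 → 27.3 map units.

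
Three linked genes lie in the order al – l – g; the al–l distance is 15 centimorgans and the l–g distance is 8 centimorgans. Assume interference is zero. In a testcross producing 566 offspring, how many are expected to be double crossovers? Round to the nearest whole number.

7

Map distances give recombination frequencies of 0.150 and 0.080 for the two intervals.
With no interference, expected double-crossover frequency = 0.150 × 0.080 = 0.01200.
Expected number = 0.01200 × 566 = 6.79 ≈ 7.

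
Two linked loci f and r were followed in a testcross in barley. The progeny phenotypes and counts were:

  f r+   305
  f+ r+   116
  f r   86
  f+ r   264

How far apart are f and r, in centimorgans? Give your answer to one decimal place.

The two most frequent classes, f+ r (264) and f r+ (305), are the parental types, so the F1 was f+ r / f r+.
The recombinant classes are f+ r+ and f r: 116 + 86 = 202.
Recombination frequency = 202/771 = 0.2620 ≈ 26.2%, i.e. 26.2 centimorgans.

26.2 centimorgans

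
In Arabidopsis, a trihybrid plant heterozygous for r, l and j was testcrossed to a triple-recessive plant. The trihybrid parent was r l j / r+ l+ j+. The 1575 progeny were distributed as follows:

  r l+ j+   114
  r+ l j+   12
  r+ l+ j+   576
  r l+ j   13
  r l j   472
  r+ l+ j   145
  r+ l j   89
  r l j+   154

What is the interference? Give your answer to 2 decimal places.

0.47

The two rarest classes, r l+ j and r+ l j+, are the double crossovers. Comparing them with the parentals, only the l allele has switched, so l is the middle locus and the order is j – l – r.
j–l: (299 + 25)/1575 = 0.2057; l–r: (203 + 25)/1575 = 0.1448.
Expected DCO frequency = 0.2057 × 0.1448 ≈ 0.02979; observed = 25/1575 ≈ 0.01587.
Coefficient of coincidence = 0.01587/0.02979 ≈ 0.53; interference = 1 − 0.53 = 0.47.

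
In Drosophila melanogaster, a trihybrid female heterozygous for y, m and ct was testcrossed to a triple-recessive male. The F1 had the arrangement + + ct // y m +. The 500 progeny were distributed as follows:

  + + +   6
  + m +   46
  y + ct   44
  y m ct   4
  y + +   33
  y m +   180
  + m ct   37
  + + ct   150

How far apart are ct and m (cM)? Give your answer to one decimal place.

16.0 cM

The two rarest classes, + + + and y m ct, are the double crossovers. Comparing them with the parentals, only the ct allele has switched, so ct is the middle locus and the order is m – ct – y.
Crossovers in the m–ct interval produce the single-crossover classes + m ct and y + + (37 + 33 = 70) plus the double crossovers (10).
RF(m–ct) = (70 + 10) / 500 = 80/500 = 0.1600 → 16.0 cM.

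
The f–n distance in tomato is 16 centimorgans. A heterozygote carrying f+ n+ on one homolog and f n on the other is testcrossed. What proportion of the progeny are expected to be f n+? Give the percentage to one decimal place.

A map distance of 16 centimorgans corresponds to a recombination frequency of 0.160.
The F1 is f+ n+ / f n, so f n+ is a recombinant gamete class with expected frequency r/2 = 0.160/2 = 0.0800.
That is 0.0800 = 8.0% of the progeny.

8.0%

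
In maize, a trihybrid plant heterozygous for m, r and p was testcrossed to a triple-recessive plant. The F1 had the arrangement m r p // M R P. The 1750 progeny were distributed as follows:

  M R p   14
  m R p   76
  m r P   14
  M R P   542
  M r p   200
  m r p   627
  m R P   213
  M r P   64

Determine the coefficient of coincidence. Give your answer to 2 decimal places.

0.66

The two rarest classes, m r P and M R p, are the double crossovers. Comparing them with the parentals, only the p allele has switched, so p is the middle locus and the order is r – p – m.
r–p: (140 + 28)/1750 = 0.0960; p–m: (413 + 28)/1750 = 0.2520.
Expected DCO frequency = 0.0960 × 0.2520 ≈ 0.02419; observed = 28/1750 ≈ 0.01600.
Coefficient of coincidence = 0.01600/0.02419 ≈ 0.66.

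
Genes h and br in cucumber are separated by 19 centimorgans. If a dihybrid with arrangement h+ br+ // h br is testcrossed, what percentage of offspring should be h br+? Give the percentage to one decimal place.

A map distance of 19 centimorgans corresponds to a recombination frequency of 0.190.
The F1 is h+ br+ / h br, so h br+ is a recombinant gamete class with expected frequency r/2 = 0.190/2 = 0.0950.
That is 0.0950 = 9.5% of the progeny.

9.5%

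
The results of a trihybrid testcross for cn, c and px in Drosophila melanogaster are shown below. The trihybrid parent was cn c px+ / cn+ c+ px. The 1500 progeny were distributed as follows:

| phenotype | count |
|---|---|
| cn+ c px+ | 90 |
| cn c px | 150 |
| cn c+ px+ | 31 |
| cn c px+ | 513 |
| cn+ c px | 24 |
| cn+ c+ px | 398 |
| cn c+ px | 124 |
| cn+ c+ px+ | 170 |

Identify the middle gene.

c

The two rarest classes, cn c+ px+ and cn+ c px, are the double crossovers. Comparing them with the parentals, only the c allele has switched, so c is the middle locus and the order is cn – c – px.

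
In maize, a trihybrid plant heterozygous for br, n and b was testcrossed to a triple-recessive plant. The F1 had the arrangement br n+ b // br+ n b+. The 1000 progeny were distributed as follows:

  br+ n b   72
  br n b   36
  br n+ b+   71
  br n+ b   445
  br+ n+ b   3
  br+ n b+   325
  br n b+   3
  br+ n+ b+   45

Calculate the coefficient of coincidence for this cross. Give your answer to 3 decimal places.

0.463

The two rarest classes, br+ n+ b and br n b+, are the double crossovers. Comparing them with the parentals, only the br allele has switched, so br is the middle locus and the order is b – br – n.
b–br: (143 + 6)/1000 = 0.1490; br–n: (81 + 6)/1000 = 0.0870.
Expected DCO frequency = 0.1490 × 0.0870 ≈ 0.01296; observed = 6/1000 ≈ 0.00600.
Coefficient of coincidence = 0.00600/0.01296 ≈ 0.463.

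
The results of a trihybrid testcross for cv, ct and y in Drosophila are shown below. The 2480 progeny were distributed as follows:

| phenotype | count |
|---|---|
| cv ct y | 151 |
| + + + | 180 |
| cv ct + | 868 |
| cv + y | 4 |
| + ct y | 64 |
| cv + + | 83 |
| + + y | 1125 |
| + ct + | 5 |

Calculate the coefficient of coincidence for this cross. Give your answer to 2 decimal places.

0.42

The two most frequent reciprocal classes, + + y and cv ct +, are the parental types, so the F1 was + + y / cv ct +.
The two rarest classes, cv + y and + ct +, are the double crossovers. Comparing them with the parentals, only the cv allele has switched, so cv is the middle locus and the order is ct – cv – y.
ct–cv: (147 + 9)/2480 = 0.0629; cv–y: (331 + 9)/2480 = 0.1371.
Expected DCO frequency = 0.0629 × 0.1371 ≈ 0.00862; observed = 9/2480 ≈ 0.00363.
Coefficient of coincidence = 0.00363/0.00862 ≈ 0.42.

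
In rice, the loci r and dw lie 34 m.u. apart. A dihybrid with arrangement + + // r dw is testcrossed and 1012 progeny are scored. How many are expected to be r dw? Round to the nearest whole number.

A map distance of 34 m.u. corresponds to a recombination frequency of 0.340.
The F1 is + + / r dw, so r dw is a parental gamete class with expected frequency (1 − r)/2 = 0.660/2 = 0.3300.
Expected number = 0.3300 × 1012 = 333.96 ≈ 334.

334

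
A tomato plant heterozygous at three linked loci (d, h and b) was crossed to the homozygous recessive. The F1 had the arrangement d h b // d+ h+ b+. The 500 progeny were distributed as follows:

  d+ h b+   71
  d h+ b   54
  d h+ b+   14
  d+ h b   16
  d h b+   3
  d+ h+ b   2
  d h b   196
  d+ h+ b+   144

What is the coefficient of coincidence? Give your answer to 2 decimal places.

0.55

The two rarest classes, d h b+ and d+ h+ b, are the double crossovers. Comparing them with the parentals, only the b allele has switched, so b is the middle locus and the order is h – b – d.
h–b: (125 + 5)/500 = 0.2600; b–d: (30 + 5)/500 = 0.0700.
Expected DCO frequency = 0.2600 × 0.0700 ≈ 0.01820; observed = 5/500 ≈ 0.01000.
Coefficient of coincidence = 0.01000/0.01820 ≈ 0.55.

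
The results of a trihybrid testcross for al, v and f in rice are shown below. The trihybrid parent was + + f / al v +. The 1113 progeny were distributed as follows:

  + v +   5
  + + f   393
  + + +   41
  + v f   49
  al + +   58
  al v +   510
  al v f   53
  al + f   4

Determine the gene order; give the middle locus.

The two rarest classes, al + f and + v +, are the double crossovers. Comparing them with the parentals, only the al allele has switched, so al is the middle locus and the order is v – al – f.

al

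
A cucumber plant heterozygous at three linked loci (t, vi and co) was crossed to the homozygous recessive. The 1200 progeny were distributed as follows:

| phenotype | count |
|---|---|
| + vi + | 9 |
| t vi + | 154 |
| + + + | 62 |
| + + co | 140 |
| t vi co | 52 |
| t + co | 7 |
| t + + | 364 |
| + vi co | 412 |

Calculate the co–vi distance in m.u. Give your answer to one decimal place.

The two most frequent reciprocal classes, t + + and + vi co, are the parental types, so the F1 was t + + / + vi co.
The two rarest classes, t + co and + vi +, are the double crossovers. Comparing them with the parentals, only the co allele has switched, so co is the middle locus and the order is t – co – vi.
Crossovers in the co–vi interval produce the single-crossover classes t vi + and + + co (154 + 140 = 294) plus the double crossovers (16).
RF(co–vi) = (294 + 16) / 1200 = 310/1200 = 0.2583 → 25.8 m.u.

25.8 m.u.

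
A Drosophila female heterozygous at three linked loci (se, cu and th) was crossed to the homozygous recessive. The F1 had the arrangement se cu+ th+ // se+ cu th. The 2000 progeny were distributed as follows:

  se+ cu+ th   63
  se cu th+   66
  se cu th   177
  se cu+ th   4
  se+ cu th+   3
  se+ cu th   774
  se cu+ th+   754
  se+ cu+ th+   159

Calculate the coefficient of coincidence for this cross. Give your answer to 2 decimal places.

The two rarest classes, se cu+ th and se+ cu th+, are the double crossovers. Comparing them with the parentals, only the th allele has switched, so th is the middle locus and the order is se – th – cu.
se–th: (336 + 7)/2000 = 0.1715; th–cu: (129 + 7)/2000 = 0.0680.
Expected DCO frequency = 0.1715 × 0.0680 ≈ 0.01166; observed = 7/2000 ≈ 0.00350.
Coefficient of coincidence = 0.00350/0.01166 ≈ 0.30.

0.30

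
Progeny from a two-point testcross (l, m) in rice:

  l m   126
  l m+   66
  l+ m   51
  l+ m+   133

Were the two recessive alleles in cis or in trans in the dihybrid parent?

The two most frequent classes are l+ m+ (133) and l m (126); these are the parental (non-recombinant) types.
So the F1 carried l+ m+ on one chromosome and l m on the other — the recessive alleles are on the same chromosome (cis / coupling).

cis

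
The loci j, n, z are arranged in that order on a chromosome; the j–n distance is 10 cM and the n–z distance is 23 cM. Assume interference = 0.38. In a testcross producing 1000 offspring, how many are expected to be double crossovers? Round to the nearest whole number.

Map distances give recombination frequencies of 0.100 and 0.230 for the two intervals.
With interference 0.38 (so coincidence = 0.62), expected double-crossover frequency = 0.100 × 0.230 × 0.62 = 0.01426.
Expected number = 0.01426 × 1000 = 14.26 ≈ 14.

14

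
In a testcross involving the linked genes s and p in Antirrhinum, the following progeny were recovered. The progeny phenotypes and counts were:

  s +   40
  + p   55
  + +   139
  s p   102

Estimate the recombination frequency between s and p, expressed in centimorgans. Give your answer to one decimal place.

28.3 centimorgans

The two most frequent classes, + + (139) and s p (102), are the parental types, so the F1 was + + / s p.
The recombinant classes are + p and s +: 55 + 40 = 95.
Recombination frequency = 95/336 = 0.2827 ≈ 28.3%, i.e. 28.3 centimorgans.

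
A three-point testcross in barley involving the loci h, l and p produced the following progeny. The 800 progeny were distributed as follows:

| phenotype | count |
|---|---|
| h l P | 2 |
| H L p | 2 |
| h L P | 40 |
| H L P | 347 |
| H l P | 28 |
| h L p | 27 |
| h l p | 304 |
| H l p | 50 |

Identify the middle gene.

The two most frequent reciprocal classes, h l p and H L P, are the parental types, so the F1 was h l p / H L P.
The two rarest classes, h l P and H L p, are the double crossovers. Comparing them with the parentals, only the p allele has switched, so p is the middle locus and the order is l – p – h.

p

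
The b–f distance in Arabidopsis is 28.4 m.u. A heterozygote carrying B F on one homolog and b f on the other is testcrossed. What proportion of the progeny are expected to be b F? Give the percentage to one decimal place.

14.2%

A map distance of 28.4 m.u. corresponds to a recombination frequency of 0.284.
The F1 is B F / b f, so b F is a recombinant gamete class with expected frequency r/2 = 0.284/2 = 0.1420.
That is 0.1420 = 14.2% of the progeny.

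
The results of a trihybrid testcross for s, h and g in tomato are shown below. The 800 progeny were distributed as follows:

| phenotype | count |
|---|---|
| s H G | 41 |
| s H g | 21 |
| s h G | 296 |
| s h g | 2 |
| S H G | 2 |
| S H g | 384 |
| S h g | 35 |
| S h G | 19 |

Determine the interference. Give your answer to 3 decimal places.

The two most frequent reciprocal classes, s h G and S H g, are the parental types, so the F1 was s h G / S H g.
The two rarest classes, s h g and S H G, are the double crossovers. Comparing them with the parentals, only the g allele has switched, so g is the middle locus and the order is h – g – s.
h–g: (76 + 4)/800 = 0.1000; g–s: (40 + 4)/800 = 0.0550.
Expected DCO frequency = 0.1000 × 0.0550 ≈ 0.00550; observed = 4/800 ≈ 0.00500.
Coefficient of coincidence = 0.00500/0.00550 ≈ 0.909; interference = 1 − 0.909 = 0.091.

0.091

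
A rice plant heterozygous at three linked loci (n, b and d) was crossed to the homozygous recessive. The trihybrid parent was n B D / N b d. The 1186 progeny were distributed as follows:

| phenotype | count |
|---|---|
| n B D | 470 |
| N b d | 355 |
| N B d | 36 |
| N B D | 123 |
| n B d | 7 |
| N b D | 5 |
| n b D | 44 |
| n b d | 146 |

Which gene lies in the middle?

d

The two rarest classes, n B d and N b D, are the double crossovers. Comparing them with the parentals, only the d allele has switched, so d is the middle locus and the order is b – d – n.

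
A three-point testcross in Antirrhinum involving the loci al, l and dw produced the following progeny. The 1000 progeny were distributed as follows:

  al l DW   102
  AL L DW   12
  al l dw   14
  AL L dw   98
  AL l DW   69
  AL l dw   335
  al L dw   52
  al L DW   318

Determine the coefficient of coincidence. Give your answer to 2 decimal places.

The two most frequent reciprocal classes, al L DW and AL l dw, are the parental types, so the F1 was al L DW / AL l dw.
The two rarest classes, AL L DW and al l dw, are the double crossovers. Comparing them with the parentals, only the al allele has switched, so al is the middle locus and the order is dw – al – l.
dw–al: (121 + 26)/1000 = 0.1470; al–l: (200 + 26)/1000 = 0.2260.
Expected DCO frequency = 0.1470 × 0.2260 ≈ 0.03322; observed = 26/1000 ≈ 0.02600.
Coefficient of coincidence = 0.02600/0.03322 ≈ 0.78.

0.78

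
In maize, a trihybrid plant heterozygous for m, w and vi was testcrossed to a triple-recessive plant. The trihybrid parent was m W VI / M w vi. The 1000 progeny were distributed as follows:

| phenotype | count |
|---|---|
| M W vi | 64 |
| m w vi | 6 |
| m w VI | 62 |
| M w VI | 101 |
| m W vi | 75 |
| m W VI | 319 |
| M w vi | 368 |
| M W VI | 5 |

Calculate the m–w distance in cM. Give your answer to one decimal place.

The two rarest classes, M W VI and m w vi, are the double crossovers. Comparing them with the parentals, only the m allele has switched, so m is the middle locus and the order is vi – m – w.
Crossovers in the m–w interval produce the single-crossover classes m w VI and M W vi (62 + 64 = 126) plus the double crossovers (11).
RF(m–w) = (126 + 11) / 1000 = 137/1000 = 0.1370 → 13.7 cM.

13.7 cM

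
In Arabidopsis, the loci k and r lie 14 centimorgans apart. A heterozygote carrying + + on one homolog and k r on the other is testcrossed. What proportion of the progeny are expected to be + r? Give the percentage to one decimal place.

7.0%

A map distance of 14 centimorgans corresponds to a recombination frequency of 0.140.
The F1 is + + / k r, so + r is a recombinant gamete class with expected frequency r/2 = 0.140/2 = 0.0700.
That is 0.0700 = 7.0% of the progeny.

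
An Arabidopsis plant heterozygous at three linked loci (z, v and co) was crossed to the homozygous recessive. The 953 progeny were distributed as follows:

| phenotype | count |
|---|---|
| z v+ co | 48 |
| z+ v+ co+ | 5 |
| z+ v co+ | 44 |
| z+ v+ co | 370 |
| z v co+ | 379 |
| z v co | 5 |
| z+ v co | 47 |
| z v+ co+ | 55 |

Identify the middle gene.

The two most frequent reciprocal classes, z v co+ and z+ v+ co, are the parental types, so the F1 was z v co+ / z+ v+ co.
The two rarest classes, z v co and z+ v+ co+, are the double crossovers. Comparing them with the parentals, only the co allele has switched, so co is the middle locus and the order is z – co – v.

co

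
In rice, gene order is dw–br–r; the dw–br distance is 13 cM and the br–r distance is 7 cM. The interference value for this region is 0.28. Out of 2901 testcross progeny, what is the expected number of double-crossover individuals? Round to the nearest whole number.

Map distances give recombination frequencies of 0.130 and 0.070 for the two intervals.
With interference 0.28 (so coincidence = 0.72), expected double-crossover frequency = 0.130 × 0.070 × 0.72 = 0.00655.
Expected number = 0.00655 × 2901 = 19.01 ≈ 19.

19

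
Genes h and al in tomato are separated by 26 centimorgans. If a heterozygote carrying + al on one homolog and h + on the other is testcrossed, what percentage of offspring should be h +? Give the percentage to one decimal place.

A map distance of 26 centimorgans corresponds to a recombination frequency of 0.260.
The F1 is + al / h +, so h + is a parental gamete class with expected frequency (1 − r)/2 = 0.740/2 = 0.3700.
That is 0.3700 = 37.0% of the progeny.

37.0%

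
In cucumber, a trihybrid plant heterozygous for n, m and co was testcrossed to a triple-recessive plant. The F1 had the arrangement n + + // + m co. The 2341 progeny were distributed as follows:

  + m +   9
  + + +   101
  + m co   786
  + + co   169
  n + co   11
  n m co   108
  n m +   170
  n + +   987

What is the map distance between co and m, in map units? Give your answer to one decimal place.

The two rarest classes, n + co and + m +, are the double crossovers. Comparing them with the parentals, only the co allele has switched, so co is the middle locus and the order is m – co – n.
Crossovers in the m–co interval produce the single-crossover classes n m + and + + co (170 + 169 = 339) plus the double crossovers (20).
RF(m–co) = (339 + 20) / 2341 = 359/2341 = 0.1534 → 15.3 map units.

15.3 map units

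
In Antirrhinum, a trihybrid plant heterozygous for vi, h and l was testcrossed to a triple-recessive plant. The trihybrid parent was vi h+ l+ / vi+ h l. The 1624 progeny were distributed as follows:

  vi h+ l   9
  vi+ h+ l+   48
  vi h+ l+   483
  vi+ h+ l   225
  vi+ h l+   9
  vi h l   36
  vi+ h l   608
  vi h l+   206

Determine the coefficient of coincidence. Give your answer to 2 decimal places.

0.64

The two rarest classes, vi h+ l and vi+ h l+, are the double crossovers. Comparing them with the parentals, only the l allele has switched, so l is the middle locus and the order is vi – l – h.
vi–l: (84 + 18)/1624 = 0.0628; l–h: (431 + 18)/1624 = 0.2765.
Expected DCO frequency = 0.0628 × 0.2765 ≈ 0.01736; observed = 18/1624 ≈ 0.01108.
Coefficient of coincidence = 0.01108/0.01736 ≈ 0.64.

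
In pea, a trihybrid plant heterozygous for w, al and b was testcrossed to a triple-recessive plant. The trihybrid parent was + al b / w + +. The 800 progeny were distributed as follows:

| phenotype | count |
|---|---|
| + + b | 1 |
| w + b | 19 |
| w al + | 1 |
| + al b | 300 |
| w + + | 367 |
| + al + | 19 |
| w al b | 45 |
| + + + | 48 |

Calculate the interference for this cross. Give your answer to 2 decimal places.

0.58

The two rarest classes, + + b and w al +, are the double crossovers. Comparing them with the parentals, only the al allele has switched, so al is the middle locus and the order is b – al – w.
b–al: (38 + 2)/800 = 0.0500; al–w: (93 + 2)/800 = 0.1187.
Expected DCO frequency = 0.0500 × 0.1187 ≈ 0.00594; observed = 2/800 ≈ 0.00250.
Coefficient of coincidence = 0.00250/0.00594 ≈ 0.42; interference = 1 − 0.42 = 0.58.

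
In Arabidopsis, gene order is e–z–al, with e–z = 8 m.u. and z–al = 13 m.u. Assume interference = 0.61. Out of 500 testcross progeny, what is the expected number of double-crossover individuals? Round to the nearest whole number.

Map distances give recombination frequencies of 0.080 and 0.130 for the two intervals.
With interference 0.61 (so coincidence = 0.39), expected double-crossover frequency = 0.080 × 0.130 × 0.39 = 0.00406.
Expected number = 0.00406 × 500 = 2.03 ≈ 2.

2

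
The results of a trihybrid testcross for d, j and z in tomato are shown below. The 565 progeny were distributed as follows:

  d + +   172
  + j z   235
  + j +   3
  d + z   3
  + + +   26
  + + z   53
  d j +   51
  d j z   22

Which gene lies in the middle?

The two most frequent reciprocal classes, + j z and d + +, are the parental types, so the F1 was + j z / d + +.
The two rarest classes, + j + and d + z, are the double crossovers. Comparing them with the parentals, only the z allele has switched, so z is the middle locus and the order is d – z – j.

z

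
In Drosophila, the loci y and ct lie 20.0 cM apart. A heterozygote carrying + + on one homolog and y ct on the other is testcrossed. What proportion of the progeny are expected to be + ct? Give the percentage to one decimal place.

10.0%

A map distance of 20.0 cM corresponds to a recombination frequency of 0.200.
The F1 is + + / y ct, so + ct is a recombinant gamete class with expected frequency r/2 = 0.200/2 = 0.1000.
That is 0.1000 = 10.0% of the progeny.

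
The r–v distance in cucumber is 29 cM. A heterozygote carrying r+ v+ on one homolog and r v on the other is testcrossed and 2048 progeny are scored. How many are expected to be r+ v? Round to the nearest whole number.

A map distance of 29 cM corresponds to a recombination frequency of 0.290.
The F1 is r+ v+ / r v, so r+ v is a recombinant gamete class with expected frequency r/2 = 0.290/2 = 0.1450.
Expected number = 0.1450 × 2048 = 296.96 ≈ 297.

297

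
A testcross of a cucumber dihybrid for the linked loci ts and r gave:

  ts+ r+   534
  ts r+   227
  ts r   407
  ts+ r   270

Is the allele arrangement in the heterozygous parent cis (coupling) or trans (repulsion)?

The two most frequent classes are ts+ r+ (534) and ts r (407); these are the parental (non-recombinant) types.
So the F1 carried ts+ r+ on one chromosome and ts r on the other — the recessive alleles are on the same chromosome (cis / coupling).

cis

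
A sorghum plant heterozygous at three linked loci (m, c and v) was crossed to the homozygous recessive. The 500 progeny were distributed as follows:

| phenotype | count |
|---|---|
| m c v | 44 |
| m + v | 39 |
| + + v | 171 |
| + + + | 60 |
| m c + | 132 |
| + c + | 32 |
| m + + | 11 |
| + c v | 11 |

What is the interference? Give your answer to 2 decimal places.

The two most frequent reciprocal classes, m c + and + + v, are the parental types, so the F1 was m c + / + + v.
The two rarest classes, m + + and + c v, are the double crossovers. Comparing them with the parentals, only the c allele has switched, so c is the middle locus and the order is v – c – m.
v–c: (104 + 22)/500 = 0.2520; c–m: (71 + 22)/500 = 0.1860.
Expected DCO frequency = 0.2520 × 0.1860 ≈ 0.04687; observed = 22/500 ≈ 0.04400.
Coefficient of coincidence = 0.04400/0.04687 ≈ 0.94; interference = 1 − 0.94 = 0.06.

0.06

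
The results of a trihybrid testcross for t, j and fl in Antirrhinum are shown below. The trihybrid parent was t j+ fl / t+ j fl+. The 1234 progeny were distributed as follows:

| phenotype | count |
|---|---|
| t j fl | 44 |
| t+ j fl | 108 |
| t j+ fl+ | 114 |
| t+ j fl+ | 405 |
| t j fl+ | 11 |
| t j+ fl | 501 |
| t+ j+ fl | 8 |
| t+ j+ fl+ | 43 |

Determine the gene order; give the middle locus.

t

The two rarest classes, t+ j+ fl and t j fl+, are the double crossovers. Comparing them with the parentals, only the t allele has switched, so t is the middle locus and the order is j – t – fl.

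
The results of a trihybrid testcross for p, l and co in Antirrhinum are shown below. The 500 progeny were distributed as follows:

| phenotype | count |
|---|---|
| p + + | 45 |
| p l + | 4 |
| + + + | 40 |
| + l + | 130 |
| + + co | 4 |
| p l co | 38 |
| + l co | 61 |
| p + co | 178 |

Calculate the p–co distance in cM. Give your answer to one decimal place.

22.8 cM

The two most frequent reciprocal classes, p + co and + l +, are the parental types, so the F1 was p + co / + l +.
The two rarest classes, + + co and p l +, are the double crossovers. Comparing them with the parentals, only the p allele has switched, so p is the middle locus and the order is l – p – co.
Crossovers in the p–co interval produce the single-crossover classes p + + and + l co (45 + 61 = 106) plus the double crossovers (8).
RF(p–co) = (106 + 8) / 500 = 114/500 = 0.2280 → 22.8 cM.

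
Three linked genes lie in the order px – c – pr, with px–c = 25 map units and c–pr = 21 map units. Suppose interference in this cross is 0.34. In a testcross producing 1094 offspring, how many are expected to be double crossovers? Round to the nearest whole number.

Map distances give recombination frequencies of 0.250 and 0.210 for the two intervals.
With interference 0.34 (so coincidence = 0.66), expected double-crossover frequency = 0.250 × 0.210 × 0.66 = 0.03465.
Expected number = 0.03465 × 1094 = 37.91 ≈ 38.

38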